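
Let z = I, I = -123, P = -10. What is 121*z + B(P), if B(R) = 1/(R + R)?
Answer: -297661/20 ≈ -14883.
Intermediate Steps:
B(R) = 1/(2*R)
z = -123
121*z + B(P) = 121*(-123) + (1/2)/(-10) = -14883 + (1/2)*(-1/10) = -14883 - 1/20 = -297661/20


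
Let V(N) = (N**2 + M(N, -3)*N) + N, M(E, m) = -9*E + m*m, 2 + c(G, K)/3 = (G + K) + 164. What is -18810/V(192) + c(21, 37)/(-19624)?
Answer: 332865/10889536 ≈ 0.030567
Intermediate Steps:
c(G, K) = 486 + 3*G + 3*K (c(G, K) = -6 + 3*((G + K) + 164) = -6 + 3*(164 + G + K) = -6 + (492 + 3*G + 3*K) = 486 + 3*G + 3*K)
M(E, m) = m**2 - 9*E (M(E, m) = -9*E + m**2 = m**2 - 9*E)
V(N) = N + N**2 + N*(9 - 9*N) (V(N) = (N**2 + ((-3)**2 - 9*N)*N) + N = (N**2 + (9 - 9*N)*N) + N = (N**2 + N*(9 - 9*N)) + N = N + N**2 + N*(9 - 9*N))
-18810/V(192) + c(21, 37)/(-19624) = -18810*1/(384*(5 - 4*192)) + (486 + 3*21 + 3*37)/(-19624) = -18810*1/(384*(5 - 768)) + (486 + 63 + 111)*(-1/19624) = -18810/(2*192*(-763)) + 660*(-1/19624) = -18810/(-292992) - 15/446 = -18810*(-1/292992) - 15/446 = 3135/48832 - 15/446 = 332865/10889536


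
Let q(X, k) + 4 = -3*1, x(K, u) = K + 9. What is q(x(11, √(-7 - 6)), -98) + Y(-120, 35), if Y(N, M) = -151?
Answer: -158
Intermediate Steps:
x(K, u) = 9 + K
q(X, k) = -7 (q(X, k) = -4 - 3*1 = -4 - 3 = -7)
q(x(11, √(-7 - 6)), -98) + Y(-120, 35) = -7 - 151 = -158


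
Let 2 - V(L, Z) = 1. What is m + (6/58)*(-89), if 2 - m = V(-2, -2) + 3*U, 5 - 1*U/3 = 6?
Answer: 23/29 ≈ 0.79310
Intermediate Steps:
V(L, Z) = 1 (V(L, Z) = 2 - 1*1 = 2 - 1 = 1)
U = -3 (U = 15 - 3*6 = 15 - 18 = -3)
m = 10 (m = 2 - (1 + 3*(-3)) = 2 - (1 - 9) = 2 - 1*(-8) = 2 + 8 = 10)
m + (6/58)*(-89) = 10 + (6/58)*(-89) = 10 + (6*(1/58))*(-89) = 10 + (3/29)*(-89) = 10 - 267/29 = 23/29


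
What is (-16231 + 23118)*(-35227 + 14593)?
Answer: -142106358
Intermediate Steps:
(-16231 + 23118)*(-35227 + 14593) = 6887*(-20634) = -142106358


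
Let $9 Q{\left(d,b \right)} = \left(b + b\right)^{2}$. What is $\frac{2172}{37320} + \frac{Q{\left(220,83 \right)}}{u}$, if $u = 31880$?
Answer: $\frac{1720396}{11154015} \approx 0.15424$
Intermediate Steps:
$Q{\left(d,b \right)} = \frac{4 b^{2}}{9}$ ($Q{\left(d,b \right)} = \frac{\left(b + b\right)^{2}}{9} = \frac{\left(2 b\right)^{2}}{9} = \frac{4 b^{2}}{9}$)
$\frac{2172}{37320} + \frac{Q{\left(220,83 \right)}}{u} = \frac{2172}{37320} + \frac{\frac{4}{9} \cdot 83^{2}}{31880} = 2172 \cdot \frac{1}{37320} + \frac{4}{9} \cdot 6889 \cdot \frac{1}{31880} = \frac{181}{3110} + \frac{27556}{9} \cdot \frac{1}{31880} = \frac{181}{3110} + \frac{6889}{71730} = \frac{1720396}{11154015}$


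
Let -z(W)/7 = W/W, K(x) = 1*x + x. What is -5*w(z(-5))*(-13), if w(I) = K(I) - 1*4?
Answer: -1170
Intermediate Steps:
K(x) = 2*x (K(x) = x + x = 2*x)
z(W) = -7 (z(W) = -7*W/W = -7*1 = -7)
w(I) = -4 + 2*I (w(I) = 2*I - 1*4 = 2*I - 4 = -4 + 2*I)
-5*w(z(-5))*(-13) = -5*(-4 + 2*(-7))*(-13) = -5*(-4 - 14)*(-13) = -5*(-18)*(-13) = -(-90)*(-13) = -1*1170 = -1170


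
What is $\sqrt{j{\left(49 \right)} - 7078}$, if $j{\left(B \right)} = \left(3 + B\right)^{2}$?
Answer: $27 i \sqrt{6} \approx 66.136 i$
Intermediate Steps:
$\sqrt{j{\left(49 \right)} - 7078} = \sqrt{\left(3 + 49\right)^{2} - 7078} = \sqrt{52^{2} - 7078} = \sqrt{2704 - 7078} = \sqrt{-4374} = 27 i \sqrt{6}$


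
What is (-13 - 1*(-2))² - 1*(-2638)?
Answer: 2759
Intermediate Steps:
(-13 - 1*(-2))² - 1*(-2638) = (-13 + 2)² + 2638 = (-11)² + 2638 = 121 + 2638 = 2759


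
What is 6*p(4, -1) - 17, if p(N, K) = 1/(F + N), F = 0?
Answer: -31/2 ≈ -15.500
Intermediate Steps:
p(N, K) = 1/N (p(N, K) = 1/(0 + N) = 1/N)
6*p(4, -1) - 17 = 6/4 - 17 = 6*(¼) - 17 = 3/2 - 17 = -31/2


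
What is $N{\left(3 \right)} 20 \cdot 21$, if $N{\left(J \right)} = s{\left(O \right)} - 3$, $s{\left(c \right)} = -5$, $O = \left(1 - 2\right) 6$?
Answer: $-3360$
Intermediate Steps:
$O = -6$ ($O = \left(-1\right) 6 = -6$)
$N{\left(J \right)} = -8$ ($N{\left(J \right)} = -5 - 3 = -8$)
$N{\left(3 \right)} 20 \cdot 21 = \left(-8\right) 20 \cdot 21 = \left(-160\right) 21 = -3360$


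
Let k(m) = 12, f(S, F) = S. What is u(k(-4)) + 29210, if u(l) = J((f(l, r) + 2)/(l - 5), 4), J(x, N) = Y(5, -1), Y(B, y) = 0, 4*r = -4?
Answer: 29210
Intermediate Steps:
r = -1 (r = (1/4)*(-4) = -1)
J(x, N) = 0
u(l) = 0
u(k(-4)) + 29210 = 0 + 29210 = 29210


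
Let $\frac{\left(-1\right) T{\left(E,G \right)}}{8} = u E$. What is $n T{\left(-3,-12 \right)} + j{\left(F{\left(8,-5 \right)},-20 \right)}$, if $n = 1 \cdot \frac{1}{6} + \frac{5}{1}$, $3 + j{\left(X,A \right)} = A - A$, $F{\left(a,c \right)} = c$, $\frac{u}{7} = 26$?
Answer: $22565$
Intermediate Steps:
$u = 182$ ($u = 7 \cdot 26 = 182$)
$j{\left(X,A \right)} = -3$ ($j{\left(X,A \right)} = -3 + \left(A - A\right) = -3 + 0 = -3$)
$n = \frac{31}{6}$ ($n = 1 \cdot \frac{1}{6} + 5 \cdot 1 = \frac{1}{6} + 5 = \frac{31}{6} \approx 5.1667$)
$T{\left(E,G \right)} = - 1456 E$ ($T{\left(E,G \right)} = - 8 \cdot 182 E = - 1456 E$)
$n T{\left(-3,-12 \right)} + j{\left(F{\left(8,-5 \right)},-20 \right)} = \frac{31 \left(\left(-1456\right) \left(-3\right)\right)}{6} - 3 = \frac{31}{6} \cdot 4368 - 3 = 22568 - 3 = 22565$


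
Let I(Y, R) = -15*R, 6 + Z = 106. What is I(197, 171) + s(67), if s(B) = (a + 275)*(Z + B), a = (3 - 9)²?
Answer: 49372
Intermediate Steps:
Z = 100 (Z = -6 + 106 = 100)
a = 36 (a = (-6)² = 36)
s(B) = 31100 + 311*B (s(B) = (36 + 275)*(100 + B) = 311*(100 + B) = 31100 + 311*B)
I(197, 171) + s(67) = -15*171 + (31100 + 311*67) = -2565 + (31100 + 20837) = -2565 + 51937 = 49372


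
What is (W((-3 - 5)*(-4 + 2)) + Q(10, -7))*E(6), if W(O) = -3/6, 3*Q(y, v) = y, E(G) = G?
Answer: 17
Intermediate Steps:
Q(y, v) = y/3
W(O) = -½ (W(O) = -3*⅙ = -½)
(W((-3 - 5)*(-4 + 2)) + Q(10, -7))*E(6) = (-½ + (⅓)*10)*6 = (-½ + 10/3)*6 = (17/6)*6 = 17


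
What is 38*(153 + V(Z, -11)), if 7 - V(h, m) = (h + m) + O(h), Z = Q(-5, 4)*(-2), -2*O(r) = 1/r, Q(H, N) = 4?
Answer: 54397/8 ≈ 6799.6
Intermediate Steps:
O(r) = -1/(2*r)
Z = -8 (Z = 4*(-2) = -8)
V(h, m) = 7 + 1/(2*h) - h - m (V(h, m) = 7 - ((h + m) - 1/(2*h)) = 7 - (h + m - 1/(2*h)) = 7 + (1/(2*h) - h - m) = 7 + 1/(2*h) - h - m)
38*(153 + V(Z, -11)) = 38*(153 + (7 + (½)/(-8) - 1*(-8) - 1*(-11))) = 38*(153 + (7 + (½)*(-⅛) + 8 + 11)) = 38*(153 + (7 - 1/16 + 8 + 11)) = 38*(153 + 415/16) = 38*(2863/16) = 54397/8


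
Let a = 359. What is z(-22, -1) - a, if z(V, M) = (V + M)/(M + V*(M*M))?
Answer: -358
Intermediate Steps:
z(V, M) = (M + V)/(M + V*M²)
z(-22, -1) - a = (-1 - 22)/((-1)*(1 - 1*(-22))) - 1*359 = -1*(-23)/(1 + 22) - 359 = -1*(-23)/23 - 359 = -1*1/23*(-23) - 359 = 1 - 359 = -358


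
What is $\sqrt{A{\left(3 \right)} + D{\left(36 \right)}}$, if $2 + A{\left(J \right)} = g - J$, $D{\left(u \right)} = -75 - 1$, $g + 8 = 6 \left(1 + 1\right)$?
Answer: $i \sqrt{77} \approx 8.775 i$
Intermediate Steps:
$g = 4$ ($g = -8 + 6 \left(1 + 1\right) = -8 + 6 \cdot 2 = -8 + 12 = 4$)
$D{\left(u \right)} = -76$ ($D{\left(u \right)} = -75 - 1 = -76$)
$A{\left(J \right)} = 2 - J$ ($A{\left(J \right)} = -2 - \left(-4 + J\right) = 2 - J$)
$\sqrt{A{\left(3 \right)} + D{\left(36 \right)}} = \sqrt{\left(2 - 3\right) - 76} = \sqrt{-1 - 76} = \sqrt{-77} = i \sqrt{77}$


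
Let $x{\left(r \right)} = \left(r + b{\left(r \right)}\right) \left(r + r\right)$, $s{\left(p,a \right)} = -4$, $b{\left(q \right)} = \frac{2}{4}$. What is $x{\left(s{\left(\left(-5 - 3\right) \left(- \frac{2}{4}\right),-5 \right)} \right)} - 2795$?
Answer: $-2767$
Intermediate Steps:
$b{\left(q \right)} = \frac{1}{2}$ ($b{\left(q \right)} = 2 \cdot \frac{1}{4} = \frac{1}{2}$)
$x{\left(r \right)} = 2 r \left(\frac{1}{2} + r\right)$ ($x{\left(r \right)} = \left(r + \frac{1}{2}\right) \left(r + r\right) = \left(\frac{1}{2} + r\right) 2 r = 2 r \left(\frac{1}{2} + r\right)$)
$x{\left(s{\left(\left(-5 - 3\right) \left(- \frac{2}{4}\right),-5 \right)} \right)} - 2795 = - 4 \left(1 + 2 \left(-4\right)\right) - 2795 = - 4 \left(1 - 8\right) - 2795 = \left(-4\right) \left(-7\right) - 2795 = 28 - 2795 = -2767$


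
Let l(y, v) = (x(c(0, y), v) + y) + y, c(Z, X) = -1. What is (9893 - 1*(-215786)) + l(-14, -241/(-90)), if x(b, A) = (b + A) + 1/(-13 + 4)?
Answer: 6769577/30 ≈ 2.2565e+5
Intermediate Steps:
x(b, A) = -⅑ + A + b (x(b, A) = (A + b) + 1/(-9) = (A + b) - ⅑ = -⅑ + A + b)
l(y, v) = -10/9 + v + 2*y (l(y, v) = ((-⅑ + v - 1) + y) + y = ((-10/9 + v) + y) + y = (-10/9 + v + y) + y = -10/9 + v + 2*y)
(9893 - 1*(-215786)) + l(-14, -241/(-90)) = (9893 - 1*(-215786)) + (-10/9 - 241/(-90) + 2*(-14)) = (9893 + 215786) + (-10/9 - 241*(-1/90) - 28) = 225679 + (-10/9 + 241/90 - 28) = 225679 - 793/30 = 6769577/30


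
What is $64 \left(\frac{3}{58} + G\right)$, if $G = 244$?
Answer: $\frac{452960}{29} \approx 15619.0$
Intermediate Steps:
$64 \left(\frac{3}{58} + G\right) = 64 \left(\frac{3}{58} + 244\right) = 64 \cdot \frac{14155}{58} = \frac{452960}{29}$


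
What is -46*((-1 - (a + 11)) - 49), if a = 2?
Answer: 2898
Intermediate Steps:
-46*((-1 - (a + 11)) - 49) = -46*((-1 - (2 + 11)) - 49) = -46*((-1 - 1*13) - 49) = -46*((-1 - 13) - 49) = -46*(-14 - 49) = -46*(-63) = 2898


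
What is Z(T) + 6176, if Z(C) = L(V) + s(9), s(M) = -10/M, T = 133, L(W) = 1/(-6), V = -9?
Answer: 111145/18 ≈ 6174.7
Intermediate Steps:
L(W) = -⅙ (L(W) = 1*(-⅙) = -⅙)
Z(C) = -23/18 (Z(C) = -⅙ - 10/9 = -23/18)
Z(T) + 6176 = -23/18 + 6176 = 111145/18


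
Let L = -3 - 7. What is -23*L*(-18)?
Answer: -4140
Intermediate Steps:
L = -10
-23*L*(-18) = -23*(-10)*(-18) = 230*(-18) = -4140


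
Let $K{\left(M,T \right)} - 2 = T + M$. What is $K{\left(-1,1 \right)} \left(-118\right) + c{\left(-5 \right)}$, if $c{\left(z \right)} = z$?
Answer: $-241$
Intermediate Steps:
$K{\left(M,T \right)} = 2 + M + T$ ($K{\left(M,T \right)} = 2 + \left(T + M\right) = 2 + \left(M + T\right) = 2 + M + T$)
$K{\left(-1,1 \right)} \left(-118\right) + c{\left(-5 \right)} = \left(2 - 1 + 1\right) \left(-118\right) - 5 = 2 \left(-118\right) - 5 = -236 - 5 = -241$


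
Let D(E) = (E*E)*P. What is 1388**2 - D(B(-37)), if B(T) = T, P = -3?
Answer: 1930651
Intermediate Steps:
D(E) = -3*E**2 (D(E) = (E*E)*(-3) = E**2*(-3) = -3*E**2)
1388**2 - D(B(-37)) = 1388**2 - (-3)*(-37)**2 = 1926544 - (-3)*1369 = 1926544 - 1*(-4107) = 1926544 + 4107 = 1930651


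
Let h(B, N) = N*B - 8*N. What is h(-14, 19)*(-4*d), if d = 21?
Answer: 35112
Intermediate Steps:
h(B, N) = -8*N + B*N (h(B, N) = B*N - 8*N = -8*N + B*N)
h(-14, 19)*(-4*d) = (19*(-8 - 14))*(-4*21) = (19*(-22))*(-84) = -418*(-84) = 35112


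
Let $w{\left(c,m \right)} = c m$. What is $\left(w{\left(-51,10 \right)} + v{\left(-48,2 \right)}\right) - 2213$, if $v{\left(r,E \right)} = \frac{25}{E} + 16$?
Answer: $- \frac{5389}{2} \approx -2694.5$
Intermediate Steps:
$v{\left(r,E \right)} = 16 + \frac{25}{E}$
$\left(w{\left(-51,10 \right)} + v{\left(-48,2 \right)}\right) - 2213 = \left(\left(-51\right) 10 + \left(16 + \frac{25}{2}\right)\right) - 2213 = \left(-510 + \left(16 + 25 \cdot \frac{1}{2}\right)\right) - 2213 = \left(-510 + \left(16 + \frac{25}{2}\right)\right) - 2213 = \left(-510 + \frac{57}{2}\right) - 2213 = - \frac{963}{2} - 2213 = - \frac{5389}{2}$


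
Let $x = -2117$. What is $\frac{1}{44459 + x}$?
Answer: $\frac{1}{42342} \approx 2.3617 \cdot 10^{-5}$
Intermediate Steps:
$\frac{1}{44459 + x} = \frac{1}{44459 - 2117} = \frac{1}{42342}$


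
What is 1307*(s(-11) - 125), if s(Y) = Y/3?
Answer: -504502/3 ≈ -1.6817e+5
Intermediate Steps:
s(Y) = Y/3 (s(Y) = Y*(⅓) = Y/3)
1307*(s(-11) - 125) = 1307*((⅓)*(-11) - 125) = 1307*(-11/3 - 125) = 1307*(-386/3) = -504502/3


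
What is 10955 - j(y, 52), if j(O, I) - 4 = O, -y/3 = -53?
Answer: 10792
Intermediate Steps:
y = 159 (y = -3*(-53) = 159)
j(O, I) = 4 + O
10955 - j(y, 52) = 10955 - (4 + 159) = 10955 - 1*163 = 10955 - 163 = 10792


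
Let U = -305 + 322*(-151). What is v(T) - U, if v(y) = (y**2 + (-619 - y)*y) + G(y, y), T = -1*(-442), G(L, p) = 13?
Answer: -224658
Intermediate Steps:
T = 442
v(y) = 13 + y**2 + y*(-619 - y) (v(y) = (y**2 + (-619 - y)*y) + 13 = (y**2 + y*(-619 - y)) + 13 = 13 + y**2 + y*(-619 - y))
U = -48927 (U = -305 - 48622 = -48927)
v(T) - U = (13 - 619*442) - 1*(-48927) = (13 - 273598) + 48927 = -273585 + 48927 = -224658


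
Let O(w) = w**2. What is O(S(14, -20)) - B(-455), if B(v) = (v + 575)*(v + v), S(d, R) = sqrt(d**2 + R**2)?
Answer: 109796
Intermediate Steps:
S(d, R) = sqrt(R**2 + d**2)
B(v) = 2*v*(575 + v) (B(v) = (575 + v)*(2*v) = 2*v*(575 + v))
O(S(14, -20)) - B(-455) = (sqrt((-20)**2 + 14**2))**2 - 2*(-455)*(575 - 455) = (sqrt(400 + 196))**2 - 2*(-455)*120 = (sqrt(596))**2 - 1*(-109200) = (2*sqrt(149))**2 + 109200 = 596 + 109200 = 109796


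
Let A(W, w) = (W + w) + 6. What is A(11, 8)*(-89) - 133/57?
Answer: -6682/3 ≈ -2227.3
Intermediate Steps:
A(W, w) = 6 + W + w
A(11, 8)*(-89) - 133/57 = (6 + 11 + 8)*(-89) - 133/57 = 25*(-89) - 133*1/57 = -2225 - 7/3 = -6682/3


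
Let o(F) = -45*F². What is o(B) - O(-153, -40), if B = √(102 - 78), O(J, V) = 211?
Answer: -1291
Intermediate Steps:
B = 2*√6 (B = √24 = 2*√6 ≈ 4.8990)
o(B) - O(-153, -40) = -45*(2*√6)² - 1*211 = -45*24 - 211 = -1080 - 211 = -1291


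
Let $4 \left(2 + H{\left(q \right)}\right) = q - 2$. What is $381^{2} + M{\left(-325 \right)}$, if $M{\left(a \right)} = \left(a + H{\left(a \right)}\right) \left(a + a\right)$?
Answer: $\frac{821697}{2} \approx 4.1085 \cdot 10^{5}$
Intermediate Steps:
$H{\left(q \right)} = - \frac{5}{2} + \frac{q}{4}$ ($H{\left(q \right)} = -2 + \frac{q - 2}{4} = -2 + \frac{-2 + q}{4} = -2 + \left(- \frac{1}{2} + \frac{q}{4}\right) = - \frac{5}{2} + \frac{q}{4}$)
$M{\left(a \right)} = 2 a \left(- \frac{5}{2} + \frac{5 a}{4}\right)$ ($M{\left(a \right)} = \left(a + \left(- \frac{5}{2} + \frac{a}{4}\right)\right) \left(a + a\right) = \left(- \frac{5}{2} + \frac{5 a}{4}\right) 2 a = 2 a \left(- \frac{5}{2} + \frac{5 a}{4}\right)$)
$381^{2} + M{\left(-325 \right)} = 381^{2} + \frac{5}{2} \left(-325\right) \left(-2 - 325\right) = 145161 + \frac{5}{2} \left(-325\right) \left(-327\right) = 145161 + \frac{531375}{2} = \frac{821697}{2}$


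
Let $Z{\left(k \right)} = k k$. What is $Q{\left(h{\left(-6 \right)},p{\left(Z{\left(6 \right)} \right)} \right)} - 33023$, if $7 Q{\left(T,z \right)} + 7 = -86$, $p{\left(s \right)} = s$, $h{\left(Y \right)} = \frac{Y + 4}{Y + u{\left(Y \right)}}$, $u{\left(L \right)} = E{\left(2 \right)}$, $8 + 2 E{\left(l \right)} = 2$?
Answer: $- \frac{231254}{7} \approx -33036.0$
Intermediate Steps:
$Z{\left(k \right)} = k^{2}$
$E{\left(l \right)} = -3$ ($E{\left(l \right)} = -4 + \frac{1}{2} \cdot 2 = -4 + 1 = -3$)
$u{\left(L \right)} = -3$
$h{\left(Y \right)} = \frac{4 + Y}{-3 + Y}$ ($h{\left(Y \right)} = \frac{Y + 4}{Y - 3} = \frac{4 + Y}{-3 + Y}$)
$Q{\left(T,z \right)} = - \frac{93}{7}$ ($Q{\left(T,z \right)} = -1 + \frac{1}{7} \left(-86\right) = -1 - \frac{86}{7} = - \frac{93}{7}$)
$Q{\left(h{\left(-6 \right)},p{\left(Z{\left(6 \right)} \right)} \right)} - 33023 = - \frac{93}{7} - 33023 = - \frac{231254}{7}$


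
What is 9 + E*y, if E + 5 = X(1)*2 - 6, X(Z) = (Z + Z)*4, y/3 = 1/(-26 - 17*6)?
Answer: 1137/128 ≈ 8.8828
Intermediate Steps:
y = -3/128 (y = 3/(-26 - 17*6) = 3/(-26 - 102) = 3/(-128) = 3*(-1/128) = -3/128 ≈ -0.023438)
X(Z) = 8*Z (X(Z) = (2*Z)*4 = 8*Z)
E = 5 (E = -5 + ((8*1)*2 - 6) = -5 + (8*2 - 6) = -5 + (16 - 6) = -5 + 10 = 5)
9 + E*y = 9 + 5*(-3/128) = 9 - 15/128 = 1137/128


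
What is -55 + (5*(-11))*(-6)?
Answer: 275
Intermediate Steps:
-55 + (5*(-11))*(-6) = -55 - 55*(-6) = -55 + 330 = 275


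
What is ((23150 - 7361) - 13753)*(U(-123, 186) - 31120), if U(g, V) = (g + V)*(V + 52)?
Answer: -32832536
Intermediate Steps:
U(g, V) = (52 + V)*(V + g) (U(g, V) = (V + g)*(52 + V) = (52 + V)*(V + g))
((23150 - 7361) - 13753)*(U(-123, 186) - 31120) = ((23150 - 7361) - 13753)*((186**2 + 52*186 + 52*(-123) + 186*(-123)) - 31120) = (15789 - 13753)*((34596 + 9672 - 6396 - 22878) - 31120) = 2036*(14994 - 31120) = 2036*(-16126) = -32832536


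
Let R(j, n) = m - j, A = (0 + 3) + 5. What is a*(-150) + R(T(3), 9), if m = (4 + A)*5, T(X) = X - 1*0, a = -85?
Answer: 12807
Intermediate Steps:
A = 8 (A = 3 + 5 = 8)
T(X) = X (T(X) = X + 0 = X)
m = 60 (m = (4 + 8)*5 = 12*5 = 60)
R(j, n) = 60 - j
a*(-150) + R(T(3), 9) = -85*(-150) + (60 - 1*3) = 12750 + (60 - 3) = 12750 + 57 = 12807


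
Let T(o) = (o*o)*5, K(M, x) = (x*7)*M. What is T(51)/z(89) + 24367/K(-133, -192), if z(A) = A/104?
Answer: 34538260529/2272704 ≈ 15197.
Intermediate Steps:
K(M, x) = 7*M*x (K(M, x) = (7*x)*M = 7*M*x)
T(o) = 5*o**2 (T(o) = o**2*5 = 5*o**2)
z(A) = A/104 (z(A) = A*(1/104) = A/104)
T(51)/z(89) + 24367/K(-133, -192) = (5*51**2)/(((1/104)*89)) + 24367/((7*(-133)*(-192))) = (5*2601)/(89/104) + 24367/178752 = 13005*(104/89) + 24367*(1/178752) = 1352520/89 + 3481/25536 = 34538260529/2272704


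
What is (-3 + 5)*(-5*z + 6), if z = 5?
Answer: -38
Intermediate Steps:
(-3 + 5)*(-5*z + 6) = (-3 + 5)*(-5*5 + 6) = 2*(-25 + 6) = 2*(-19) = -38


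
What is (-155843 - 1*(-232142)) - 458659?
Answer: -382360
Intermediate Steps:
(-155843 - 1*(-232142)) - 458659 = (-155843 + 232142) - 458659 = 76299 - 458659 = -382360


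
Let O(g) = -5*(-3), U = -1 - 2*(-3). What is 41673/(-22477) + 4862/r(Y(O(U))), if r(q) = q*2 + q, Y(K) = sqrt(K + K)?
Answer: -41673/22477 + 2431*sqrt(30)/45 ≈ 294.04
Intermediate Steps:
U = 5 (U = -1 + 6 = 5)
O(g) = 15
Y(K) = sqrt(2)*sqrt(K) (Y(K) = sqrt(2*K) = sqrt(2)*sqrt(K))
r(q) = 3*q (r(q) = 2*q + q = 3*q)
41673/(-22477) + 4862/r(Y(O(U))) = 41673/(-22477) + 4862/((3*(sqrt(2)*sqrt(15)))) = 41673*(-1/22477) + 4862/((3*sqrt(30))) = -41673/22477 + 4862*(sqrt(30)/90) = -41673/22477 + 2431*sqrt(30)/45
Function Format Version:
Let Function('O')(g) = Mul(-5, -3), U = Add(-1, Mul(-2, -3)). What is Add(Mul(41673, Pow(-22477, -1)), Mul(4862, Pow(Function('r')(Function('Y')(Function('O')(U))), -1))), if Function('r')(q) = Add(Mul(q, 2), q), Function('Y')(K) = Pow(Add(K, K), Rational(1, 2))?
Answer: Add(Rational(-41673, 22477), Mul(Rational(2431, 45), Pow(30, Rational(1, 2)))) ≈ 294.04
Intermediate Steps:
U = 5 (U = Add(-1, 6) = 5)
Function('O')(g) = 15
Function('Y')(K) = Mul(Pow(2, Rational(1, 2)), Pow(K, Rational(1, 2))) (Function('Y')(K) = Pow(Mul(2, K), Rational(1, 2)) = Mul(Pow(2, Rational(1, 2)), Pow(K, Rational(1, 2))))
Function('r')(q) = Mul(3, q) (Function('r')(q) = Add(Mul(2, q), q) = Mul(3, q))
Add(Mul(41673, Pow(-22477, -1)), Mul(4862, Pow(Function('r')(Function('Y')(Function('O')(U))), -1))) = Add(Mul(41673, Pow(-22477, -1)), Mul(4862, Pow(Mul(3, Mul(Pow(2, Rational(1, 2)), Pow(15, Rational(1, 2)))), -1))) = Add(Mul(41673, Rational(-1, 22477)), Mul(4862, Pow(Mul(3, Pow(30, Rational(1, 2))), -1))) = Add(Rational(-41673, 22477), Mul(4862, Mul(Rational(1, 90), Pow(30, Rational(1, 2))))) = Add(Rational(-41673, 22477), Mul(Rational(2431, 45), Pow(30, Rational(1, 2))))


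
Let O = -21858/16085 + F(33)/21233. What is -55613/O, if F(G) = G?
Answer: 18993663884465/463580109 ≈ 40972.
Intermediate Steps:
O = -463580109/341532805 (O = -21858/16085 + 33/21233 = -463580109/341532805 ≈ -1.3574)
-55613/O = -55613/(-463580109/341532805) = -55613*(-341532805/463580109) = 18993663884465/463580109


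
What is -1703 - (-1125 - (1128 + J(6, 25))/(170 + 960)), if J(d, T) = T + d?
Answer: -651981/1130 ≈ -576.97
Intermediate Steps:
-1703 - (-1125 - (1128 + J(6, 25))/(170 + 960)) = -1703 - (-1125 - (1128 + (25 + 6))/(170 + 960)) = -1703 - (-1125 - (1128 + 31)/1130) = -1703 - (-1125 - 1159/1130) = -1703 - 1*(-1272409/1130) = -1703 + 1272409/1130 = -651981/1130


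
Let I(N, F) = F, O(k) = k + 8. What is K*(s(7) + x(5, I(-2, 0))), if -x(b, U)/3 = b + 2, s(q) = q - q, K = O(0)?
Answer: -168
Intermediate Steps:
O(k) = 8 + k
K = 8 (K = 8 + 0 = 8)
s(q) = 0
x(b, U) = -6 - 3*b (x(b, U) = -3*(b + 2) = -3*(2 + b) = -6 - 3*b)
K*(s(7) + x(5, I(-2, 0))) = 8*(0 + (-6 - 3*5)) = 8*(0 + (-6 - 15)) = 8*(0 - 21) = 8*(-21) = -168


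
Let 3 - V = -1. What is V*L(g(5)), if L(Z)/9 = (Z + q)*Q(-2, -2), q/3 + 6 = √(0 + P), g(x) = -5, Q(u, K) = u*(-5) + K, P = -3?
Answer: -6624 + 864*I*√3 ≈ -6624.0 + 1496.5*I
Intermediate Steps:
V = 4 (V = 3 - 1*(-1) = 3 + 1 = 4)
Q(u, K) = K - 5*u (Q(u, K) = -5*u + K = K - 5*u)
q = -18 + 3*I*√3 (q = -18 + 3*√(0 - 3) = -18 + 3*√(-3) = -18 + 3*(I*√3) = -18 + 3*I*√3 ≈ -18.0 + 5.1962*I)
L(Z) = -1296 + 72*Z + 216*I*√3 (L(Z) = 9*((Z + (-18 + 3*I*√3))*(-2 - 5*(-2))) = 9*((-18 + Z + 3*I*√3)*(-2 + 10)) = 9*((-18 + Z + 3*I*√3)*8) = 9*(-144 + 8*Z + 24*I*√3) = -1296 + 72*Z + 216*I*√3)
V*L(g(5)) = 4*(-1296 + 72*(-5) + 216*I*√3) = 4*(-1296 - 360 + 216*I*√3) = 4*(-1656 + 216*I*√3) = -6624 + 864*I*√3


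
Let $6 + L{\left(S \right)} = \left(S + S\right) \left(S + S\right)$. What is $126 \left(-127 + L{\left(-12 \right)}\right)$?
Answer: $55818$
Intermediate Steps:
$L{\left(S \right)} = -6 + 4 S^{2}$ ($L{\left(S \right)} = -6 + \left(S + S\right) \left(S + S\right) = -6 + 2 S 2 S = -6 + 4 S^{2}$)
$126 \left(-127 + L{\left(-12 \right)}\right) = 126 \left(-127 - \left(6 - 4 \left(-12\right)^{2}\right)\right) = 126 \left(-127 + \left(-6 + 4 \cdot 144\right)\right) = 126 \left(-127 + \left(-6 + 576\right)\right) = 126 \left(-127 + 570\right) = 126 \cdot 443 = 55818$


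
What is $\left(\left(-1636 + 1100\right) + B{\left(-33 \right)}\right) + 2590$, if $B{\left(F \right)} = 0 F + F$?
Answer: $2021$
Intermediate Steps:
$B{\left(F \right)} = F$ ($B{\left(F \right)} = 0 + F = F$)
$\left(\left(-1636 + 1100\right) + B{\left(-33 \right)}\right) + 2590 = \left(\left(-1636 + 1100\right) - 33\right) + 2590 = \left(-536 - 33\right) + 2590 = -569 + 2590 = 2021$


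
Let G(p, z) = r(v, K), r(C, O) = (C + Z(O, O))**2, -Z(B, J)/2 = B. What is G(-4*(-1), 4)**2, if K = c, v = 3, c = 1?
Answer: 1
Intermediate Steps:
Z(B, J) = -2*B
K = 1
r(C, O) = (C - 2*O)**2
G(p, z) = 1 (G(p, z) = (3 - 2*1)**2 = (3 - 2)**2 = 1**2 = 1)
G(-4*(-1), 4)**2 = 1**2 = 1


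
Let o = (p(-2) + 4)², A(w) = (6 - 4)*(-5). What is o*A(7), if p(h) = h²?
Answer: -640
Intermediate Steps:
A(w) = -10 (A(w) = 2*(-5) = -10)
o = 64 (o = ((-2)² + 4)² = (4 + 4)² = 8² = 64)
o*A(7) = 64*(-10) = -640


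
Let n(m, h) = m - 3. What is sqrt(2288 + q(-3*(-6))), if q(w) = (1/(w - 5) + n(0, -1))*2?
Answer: 2*sqrt(96421)/13 ≈ 47.772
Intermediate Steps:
n(m, h) = -3 + m
q(w) = -6 + 2/(-5 + w) (q(w) = (1/(w - 5) + (-3 + 0))*2 = (1/(-5 + w) - 3)*2 = (-3 + 1/(-5 + w))*2 = -6 + 2/(-5 + w))
sqrt(2288 + q(-3*(-6))) = sqrt(2288 + 2*(16 - (-9)*(-6))/(-5 - 3*(-6))) = sqrt(2288 + 2*(16 - 3*18)/(-5 + 18)) = sqrt(2288 + 2*(16 - 54)/13) = sqrt(2288 + 2*(1/13)*(-38)) = sqrt(2288 - 76/13) = sqrt(29668/13) = 2*sqrt(96421)/13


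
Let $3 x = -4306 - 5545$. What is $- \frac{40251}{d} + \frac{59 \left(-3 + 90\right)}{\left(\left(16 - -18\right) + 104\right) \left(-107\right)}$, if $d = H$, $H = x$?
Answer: $\frac{577491205}{48486622} \approx 11.91$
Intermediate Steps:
$x = - \frac{9851}{3}$ ($x = \frac{-4306 - 5545}{3} = \frac{1}{3} \left(-9851\right) = - \frac{9851}{3} \approx -3283.7$)
$H = - \frac{9851}{3} \approx -3283.7$
$d = - \frac{9851}{3} \approx -3283.7$
$- \frac{40251}{d} + \frac{59 \left(-3 + 90\right)}{\left(\left(16 - -18\right) + 104\right) \left(-107\right)} = - \frac{40251}{- \frac{9851}{3}} + \frac{59 \left(-3 + 90\right)}{\left(\left(16 - -18\right) + 104\right) \left(-107\right)} = \left(-40251\right) \left(- \frac{3}{9851}\right) + \frac{59 \cdot 87}{\left(\left(16 + 18\right) + 104\right) \left(-107\right)} = \frac{120753}{9851} + \frac{5133}{\left(34 + 104\right) \left(-107\right)} = \frac{120753}{9851} + \frac{5133}{138 \left(-107\right)} = \frac{120753}{9851} + \frac{5133}{-14766} = \frac{120753}{9851} + 5133 \left(- \frac{1}{14766}\right) = \frac{120753}{9851} - \frac{1711}{4922} = \frac{577491205}{48486622}$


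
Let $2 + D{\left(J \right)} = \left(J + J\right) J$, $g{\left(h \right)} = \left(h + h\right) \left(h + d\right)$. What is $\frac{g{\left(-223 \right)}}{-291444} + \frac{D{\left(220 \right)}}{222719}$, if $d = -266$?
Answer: $- \frac{20820533}{66370262} \approx -0.3137$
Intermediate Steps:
$g{\left(h \right)} = 2 h \left(-266 + h\right)$ ($g{\left(h \right)} = \left(h + h\right) \left(h - 266\right) = 2 h \left(-266 + h\right)$)
$D{\left(J \right)} = -2 + 2 J^{2}$ ($D{\left(J \right)} = -2 + \left(J + J\right) J = -2 + 2 J J = -2 + 2 J^{2}$)
$\frac{g{\left(-223 \right)}}{-291444} + \frac{D{\left(220 \right)}}{222719} = \frac{2 \left(-223\right) \left(-266 - 223\right)}{-291444} + \frac{-2 + 2 \cdot 220^{2}}{222719} = 2 \left(-223\right) \left(-489\right) \left(- \frac{1}{291444}\right) + \left(-2 + 2 \cdot 48400\right) \frac{1}{222719} = 218094 \left(- \frac{1}{291444}\right) + \left(-2 + 96800\right) \frac{1}{222719} = - \frac{223}{298} + 96798 \cdot \frac{1}{222719} = - \frac{223}{298} + \frac{96798}{222719} = - \frac{20820533}{66370262}$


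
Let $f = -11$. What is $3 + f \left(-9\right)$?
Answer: $102$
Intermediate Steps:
$3 + f \left(-9\right) = 3 - -99 = 3 + 99 = 102$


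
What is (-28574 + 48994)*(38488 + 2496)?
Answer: 836893280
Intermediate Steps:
(-28574 + 48994)*(38488 + 2496) = 20420*40984 = 836893280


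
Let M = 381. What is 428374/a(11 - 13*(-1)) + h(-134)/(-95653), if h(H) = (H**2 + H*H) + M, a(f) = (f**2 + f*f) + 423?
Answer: 40918096747/150653475 ≈ 271.60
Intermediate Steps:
a(f) = 423 + 2*f**2 (a(f) = (f**2 + f**2) + 423 = 2*f**2 + 423 = 423 + 2*f**2)
h(H) = 381 + 2*H**2 (h(H) = (H**2 + H*H) + 381 = (H**2 + H**2) + 381 = 2*H**2 + 381 = 381 + 2*H**2)
428374/a(11 - 13*(-1)) + h(-134)/(-95653) = 428374/(423 + 2*(11 - 13*(-1))**2) + (381 + 2*(-134)**2)/(-95653) = 428374/(423 + 2*(11 + 13)**2) + (381 + 2*17956)*(-1/95653) = 428374/(423 + 2*24**2) + (381 + 35912)*(-1/95653) = 428374/(423 + 2*576) + 36293*(-1/95653) = 428374/(423 + 1152) - 36293/95653 = 428374/1575 - 36293/95653 = 40918096747/150653475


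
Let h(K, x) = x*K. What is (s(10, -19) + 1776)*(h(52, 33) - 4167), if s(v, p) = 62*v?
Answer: -5872596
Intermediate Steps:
h(K, x) = K*x
(s(10, -19) + 1776)*(h(52, 33) - 4167) = (62*10 + 1776)*(52*33 - 4167) = (620 + 1776)*(1716 - 4167) = 2396*(-2451) = -5872596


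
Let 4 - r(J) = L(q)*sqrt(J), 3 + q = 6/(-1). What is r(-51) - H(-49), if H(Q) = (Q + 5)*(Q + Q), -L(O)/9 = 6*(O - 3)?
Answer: -4308 - 648*I*sqrt(51) ≈ -4308.0 - 4627.6*I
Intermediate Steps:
q = -9 (q = -3 + 6/(-1) = -3 + 6*(-1) = -3 - 6 = -9)
L(O) = 162 - 54*O (L(O) = -54*(O - 3) = -54*(-3 + O) = -9*(-18 + 6*O) = 162 - 54*O)
H(Q) = 2*Q*(5 + Q) (H(Q) = (5 + Q)*(2*Q) = 2*Q*(5 + Q))
r(J) = 4 - 648*sqrt(J) (r(J) = 4 - (162 - 54*(-9))*sqrt(J) = 4 - (162 + 486)*sqrt(J) = 4 - 648*sqrt(J))
r(-51) - H(-49) = (4 - 648*I*sqrt(51)) - 2*(-49)*(5 - 49) = (4 - 648*I*sqrt(51)) - 2*(-49)*(-44) = (4 - 648*I*sqrt(51)) - 1*4312 = (4 - 648*I*sqrt(51)) - 4312 = -4308 - 648*I*sqrt(51)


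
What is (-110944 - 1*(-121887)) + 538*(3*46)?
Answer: 85187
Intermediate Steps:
(-110944 - 1*(-121887)) + 538*(3*46) = (-110944 + 121887) + 538*138 = 10943 + 74244 = 85187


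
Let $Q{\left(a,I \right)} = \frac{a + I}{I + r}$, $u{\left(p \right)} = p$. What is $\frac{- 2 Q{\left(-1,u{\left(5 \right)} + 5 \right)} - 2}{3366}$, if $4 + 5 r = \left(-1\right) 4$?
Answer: $- \frac{29}{23562} \approx -0.0012308$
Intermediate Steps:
$r = - \frac{8}{5}$ ($r = - \frac{4}{5} + \frac{\left(-1\right) 4}{5} = - \frac{4}{5} + \frac{1}{5} \left(-4\right) = - \frac{4}{5} - \frac{4}{5} = - \frac{8}{5} \approx -1.6$)
$Q{\left(a,I \right)} = \frac{I + a}{- \frac{8}{5} + I}$ ($Q{\left(a,I \right)} = \frac{a + I}{I - \frac{8}{5}} = \frac{I + a}{- \frac{8}{5} + I}$)
$\frac{- 2 Q{\left(-1,u{\left(5 \right)} + 5 \right)} - 2}{3366} = \frac{- 2 \frac{5 \left(\left(5 + 5\right) - 1\right)}{-8 + 5 \left(5 + 5\right)} - 2}{3366} = \left(- 2 \frac{5 \left(10 - 1\right)}{-8 + 5 \cdot 10} - 2\right) \frac{1}{3366} = \left(- 2 \cdot 5 \frac{1}{-8 + 50} \cdot 9 - 2\right) \frac{1}{3366} = \left(- 2 \cdot 5 \cdot \frac{1}{42} \cdot 9 - 2\right) \frac{1}{3366} = \left(\left(-2\right) \frac{15}{14} - 2\right) \frac{1}{3366} = \left(- \frac{15}{7} - 2\right) \frac{1}{3366} = \left(- \frac{29}{7}\right) \frac{1}{3366} = - \frac{29}{23562}$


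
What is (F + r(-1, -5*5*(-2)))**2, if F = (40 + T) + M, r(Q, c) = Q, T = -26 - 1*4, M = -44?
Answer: 1225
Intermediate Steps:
T = -30 (T = -26 - 4 = -30)
F = -34 (F = (40 - 30) - 44 = 10 - 44 = -34)
(F + r(-1, -5*5*(-2)))**2 = (-34 - 1)**2 = (-35)**2 = 1225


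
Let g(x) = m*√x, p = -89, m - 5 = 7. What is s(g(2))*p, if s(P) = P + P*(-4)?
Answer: 3204*√2 ≈ 4531.1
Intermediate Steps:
m = 12 (m = 5 + 7 = 12)
g(x) = 12*√x
s(P) = -3*P (s(P) = P - 4*P = -3*P)
s(g(2))*p = -36*√2*(-89) = 3204*√2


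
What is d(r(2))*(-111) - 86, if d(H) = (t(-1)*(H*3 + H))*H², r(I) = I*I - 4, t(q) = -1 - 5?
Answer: -86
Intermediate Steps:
t(q) = -6
r(I) = -4 + I² (r(I) = I² - 4 = -4 + I²)
d(H) = -24*H³ (d(H) = (-6*(H*3 + H))*H² = (-6*(3*H + H))*H² = (-24*H)*H² = -24*H³)
d(r(2))*(-111) - 86 = -24*(-4 + 2²)³*(-111) - 86 = -24*(-4 + 4)³*(-111) - 86 = -24*0³*(-111) - 86 = -24*0*(-111) - 86 = 0*(-111) - 86 = 0 - 86 = -86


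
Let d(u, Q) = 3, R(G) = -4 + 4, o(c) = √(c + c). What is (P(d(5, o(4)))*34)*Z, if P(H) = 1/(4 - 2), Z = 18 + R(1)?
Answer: 306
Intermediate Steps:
o(c) = √2*√c (o(c) = √(2*c) = √2*√c)
R(G) = 0
Z = 18 (Z = 18 + 0 = 18)
P(H) = ½ (P(H) = 1/2 = ½)
(P(d(5, o(4)))*34)*Z = ((½)*34)*18 = 17*18 = 306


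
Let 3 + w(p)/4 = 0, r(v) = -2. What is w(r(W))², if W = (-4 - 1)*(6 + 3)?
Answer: 144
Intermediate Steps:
W = -45 (W = -5*9 = -45)
w(p) = -12 (w(p) = -12 + 4*0 = -12 + 0 = -12)
w(r(W))² = (-12)² = 144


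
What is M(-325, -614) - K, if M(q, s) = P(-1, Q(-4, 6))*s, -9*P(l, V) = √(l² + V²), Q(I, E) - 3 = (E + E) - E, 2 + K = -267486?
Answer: 267488 + 614*√82/9 ≈ 2.6811e+5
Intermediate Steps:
K = -267488 (K = -2 - 267486 = -267488)
Q(I, E) = 3 + E (Q(I, E) = 3 + ((E + E) - E) = 3 + (2*E - E) = 3 + E)
P(l, V) = -√(V² + l²)/9 (P(l, V) = -√(l² + V²)/9 = -√(V² + l²)/9)
M(q, s) = -s*√82/9 (M(q, s) = (-√((3 + 6)² + (-1)²)/9)*s = (-√(9² + 1)/9)*s = (-√(81 + 1)/9)*s = (-√82/9)*s = -s*√82/9)
M(-325, -614) - K = -⅑*(-614)*√82 - 1*(-267488) = 614*√82/9 + 267488 = 267488 + 614*√82/9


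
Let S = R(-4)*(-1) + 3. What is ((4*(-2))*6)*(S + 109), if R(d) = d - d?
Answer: -5376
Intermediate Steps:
R(d) = 0
S = 3 (S = 0*(-1) + 3 = 0 + 3 = 3)
((4*(-2))*6)*(S + 109) = ((4*(-2))*6)*(3 + 109) = -8*6*112 = -48*112 = -5376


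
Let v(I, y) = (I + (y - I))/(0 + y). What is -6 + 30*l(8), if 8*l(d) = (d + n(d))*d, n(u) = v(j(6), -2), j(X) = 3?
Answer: 264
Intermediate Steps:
v(I, y) = 1 (v(I, y) = y/y = 1)
n(u) = 1
l(d) = d*(1 + d)/8 (l(d) = ((d + 1)*d)/8 = ((1 + d)*d)/8 = (d*(1 + d))/8 = d*(1 + d)/8)
-6 + 30*l(8) = -6 + 30*((1/8)*8*(1 + 8)) = -6 + 30*((1/8)*8*9) = -6 + 30*9 = -6 + 270 = 264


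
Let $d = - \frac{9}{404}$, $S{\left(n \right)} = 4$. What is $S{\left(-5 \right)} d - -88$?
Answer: $\frac{8879}{101} \approx 87.911$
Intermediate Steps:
$d = - \frac{9}{404}$ ($d = \left(-9\right) \frac{1}{404} = - \frac{9}{404} \approx -0.022277$)
$S{\left(-5 \right)} d - -88 = 4 \left(- \frac{9}{404}\right) - -88 = - \frac{9}{101} + \left(-28 + 116\right) = - \frac{9}{101} + 88 = \frac{8879}{101}$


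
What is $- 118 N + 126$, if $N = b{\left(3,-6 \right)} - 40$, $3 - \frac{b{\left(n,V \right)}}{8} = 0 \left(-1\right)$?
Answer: $2014$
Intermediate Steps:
$b{\left(n,V \right)} = 24$ ($b{\left(n,V \right)} = 24 - 8 \cdot 0 \left(-1\right) = 24 - 0 = 24 + 0 = 24$)
$N = -16$ ($N = 24 - 40 = -16$)
$- 118 N + 126 = \left(-118\right) \left(-16\right) + 126 = 1888 + 126 = 2014$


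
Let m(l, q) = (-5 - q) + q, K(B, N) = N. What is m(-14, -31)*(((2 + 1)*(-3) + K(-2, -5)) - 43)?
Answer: 285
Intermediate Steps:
m(l, q) = -5
m(-14, -31)*(((2 + 1)*(-3) + K(-2, -5)) - 43) = -5*(((2 + 1)*(-3) - 5) - 43) = -5*((3*(-3) - 5) - 43) = -5*((-9 - 5) - 43) = -5*(-14 - 43) = -5*(-57) = 285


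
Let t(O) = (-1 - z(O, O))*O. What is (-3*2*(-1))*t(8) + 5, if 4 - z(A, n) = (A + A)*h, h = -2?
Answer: -1771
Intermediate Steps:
z(A, n) = 4 + 4*A (z(A, n) = 4 - (A + A)*(-2) = 4 - 2*A*(-2) = 4 - (-4)*A = 4 + 4*A)
t(O) = O*(-5 - 4*O) (t(O) = (-1 - (4 + 4*O))*O = (-1 + (-4 - 4*O))*O = (-5 - 4*O)*O = O*(-5 - 4*O))
(-3*2*(-1))*t(8) + 5 = (-3*2*(-1))*(8*(-5 - 4*8)) + 5 = (-6*(-1))*(8*(-5 - 32)) + 5 = 6*(8*(-37)) + 5 = 6*(-296) + 5 = -1776 + 5 = -1771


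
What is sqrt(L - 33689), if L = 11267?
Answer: I*sqrt(22422) ≈ 149.74*I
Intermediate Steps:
sqrt(L - 33689) = sqrt(11267 - 33689) = sqrt(-22422) = I*sqrt(22422)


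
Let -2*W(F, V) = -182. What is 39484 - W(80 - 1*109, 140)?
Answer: 39393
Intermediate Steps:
W(F, V) = 91 (W(F, V) = -½*(-182) = 91)
39484 - W(80 - 1*109, 140) = 39484 - 1*91 = 39484 - 91 = 39393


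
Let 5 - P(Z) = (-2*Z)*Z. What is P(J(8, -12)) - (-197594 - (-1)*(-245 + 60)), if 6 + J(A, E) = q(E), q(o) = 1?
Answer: 197834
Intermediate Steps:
J(A, E) = -5 (J(A, E) = -6 + 1 = -5)
P(Z) = 5 + 2*Z² (P(Z) = 5 - (-2*Z)*Z = 5 - (-2)*Z² = 5 + 2*Z²)
P(J(8, -12)) - (-197594 - (-1)*(-245 + 60)) = (5 + 2*(-5)²) - (-197594 - (-1)*(-245 + 60)) = (5 + 2*25) - (-197594 - (-1)*(-185)) = (5 + 50) - (-197594 - 1*185) = 55 - (-197594 - 185) = 55 - 1*(-197779) = 55 + 197779 = 197834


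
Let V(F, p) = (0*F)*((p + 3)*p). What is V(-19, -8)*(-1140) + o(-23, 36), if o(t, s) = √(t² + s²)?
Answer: 5*√73 ≈ 42.720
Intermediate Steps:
o(t, s) = √(s² + t²)
V(F, p) = 0 (V(F, p) = 0*((3 + p)*p) = 0*(p*(3 + p)) = 0)
V(-19, -8)*(-1140) + o(-23, 36) = 0*(-1140) + √(36² + (-23)²) = 0 + √(1296 + 529) = 0 + √1825 = 0 + 5*√73 = 5*√73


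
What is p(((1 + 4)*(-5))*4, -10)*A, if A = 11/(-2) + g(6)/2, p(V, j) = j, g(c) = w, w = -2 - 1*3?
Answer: 80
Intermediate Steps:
w = -5 (w = -2 - 3 = -5)
g(c) = -5
A = -8 (A = 11/(-2) - 5/2 = 11*(-½) - 5*½ = -11/2 - 5/2 = -8)
p(((1 + 4)*(-5))*4, -10)*A = -10*(-8) = 80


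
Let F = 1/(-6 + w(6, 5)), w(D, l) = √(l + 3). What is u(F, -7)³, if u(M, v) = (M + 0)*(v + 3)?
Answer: 8/(3 - √2)³ ≈ 2.0061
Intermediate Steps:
w(D, l) = √(3 + l)
F = 1/(-6 + 2*√2) (F = 1/(-6 + √(3 + 5)) = 1/(-6 + √8) = 1/(-6 + 2*√2) ≈ -0.31530)
u(M, v) = M*(3 + v)
u(F, -7)³ = ((-3/14 - √2/14)*(3 - 7))³ = ((-3/14 - √2/14)*(-4))³ = (6/7 + 2*√2/7)³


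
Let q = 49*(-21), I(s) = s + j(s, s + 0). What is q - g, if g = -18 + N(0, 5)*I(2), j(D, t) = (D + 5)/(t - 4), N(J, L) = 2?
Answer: -1008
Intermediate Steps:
j(D, t) = (5 + D)/(-4 + t)
I(s) = s + (5 + s)/(-4 + s) (I(s) = s + (5 + s)/(-4 + (s + 0)) = s + (5 + s)/(-4 + s))
g = -21 (g = -18 + 2*((5 + 2 + 2*(-4 + 2))/(-4 + 2)) = -18 + 2*((5 + 2 + 2*(-2))/(-2)) = -18 + 2*(-(5 + 2 - 4)/2) = -18 + 2*(-½*3) = -18 + 2*(-3/2) = -18 - 3 = -21)
q = -1029
q - g = -1029 - 1*(-21) = -1029 + 21 = -1008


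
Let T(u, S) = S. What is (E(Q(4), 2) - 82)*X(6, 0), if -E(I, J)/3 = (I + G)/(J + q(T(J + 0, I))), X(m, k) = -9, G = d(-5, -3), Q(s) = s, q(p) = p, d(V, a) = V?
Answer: 1467/2 ≈ 733.50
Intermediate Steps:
G = -5
E(I, J) = -3*(-5 + I)/(I + J) (E(I, J) = -3*(I - 5)/(J + I) = -3*(-5 + I)/(I + J))
(E(Q(4), 2) - 82)*X(6, 0) = (3*(5 - 1*4)/(4 + 2) - 82)*(-9) = (3*(5 - 4)/6 - 82)*(-9) = (3*(1/6)*1 - 82)*(-9) = (1/2 - 82)*(-9) = -163/2*(-9) = 1467/2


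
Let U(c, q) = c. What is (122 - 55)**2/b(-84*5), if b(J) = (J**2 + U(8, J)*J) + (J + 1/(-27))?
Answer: 121203/4660739 ≈ 0.026005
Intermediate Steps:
b(J) = -1/27 + J**2 + 9*J (b(J) = (J**2 + 8*J) + (J + 1/(-27)) = (J**2 + 8*J) + (J - 1/27) = (J**2 + 8*J) + (-1/27 + J) = -1/27 + J**2 + 9*J)
(122 - 55)**2/b(-84*5) = (122 - 55)**2/(-1/27 + (-84*5)**2 + 9*(-84*5)) = 67**2/(-1/27 + (-420)**2 + 9*(-420)) = 4489/(-1/27 + 176400 - 3780) = 4489/(4660739/27) = 4489*(27/4660739) = 121203/4660739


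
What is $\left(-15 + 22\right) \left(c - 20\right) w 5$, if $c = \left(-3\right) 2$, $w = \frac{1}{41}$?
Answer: $- \frac{910}{41} \approx -22.195$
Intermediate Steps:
$w = \frac{1}{41} \approx 0.02439$
$c = -6$
$\left(-15 + 22\right) \left(c - 20\right) w 5 = \left(-15 + 22\right) \left(-6 - 20\right) \frac{1}{41} \cdot 5 = 7 \left(-26\right) \frac{1}{41} \cdot 5 = \left(-182\right) \frac{1}{41} \cdot 5 = \left(- \frac{182}{41}\right) 5 = - \frac{910}{41}$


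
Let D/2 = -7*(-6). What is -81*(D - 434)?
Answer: 28350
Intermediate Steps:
D = 84 (D = 2*(-7*(-6)) = 2*42 = 84)
-81*(D - 434) = -81*(84 - 434) = -81*(-350) = 28350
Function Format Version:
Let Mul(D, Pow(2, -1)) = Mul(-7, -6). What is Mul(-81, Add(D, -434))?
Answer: 28350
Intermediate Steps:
D = 84 (D = Mul(2, Mul(-7, -6)) = Mul(2, 42) = 84)
Mul(-81, Add(D, -434)) = Mul(-81, Add(84, -434)) = Mul(-81, -350) = 28350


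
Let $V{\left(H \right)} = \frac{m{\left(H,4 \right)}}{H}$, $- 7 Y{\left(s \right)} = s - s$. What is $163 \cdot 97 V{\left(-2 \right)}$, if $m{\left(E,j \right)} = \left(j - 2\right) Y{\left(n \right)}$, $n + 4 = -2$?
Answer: $0$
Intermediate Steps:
$n = -6$ ($n = -4 - 2 = -6$)
$Y{\left(s \right)} = 0$ ($Y{\left(s \right)} = - \frac{s - s}{7} = \left(- \frac{1}{7}\right) 0 = 0$)
$m{\left(E,j \right)} = 0$ ($m{\left(E,j \right)} = \left(j - 2\right) 0 = \left(-2 + j\right) 0 = 0$)
$V{\left(H \right)} = 0$ ($V{\left(H \right)} = \frac{0}{H} = 0$)
$163 \cdot 97 V{\left(-2 \right)} = 163 \cdot 97 \cdot 0 = 15811 \cdot 0 = 0$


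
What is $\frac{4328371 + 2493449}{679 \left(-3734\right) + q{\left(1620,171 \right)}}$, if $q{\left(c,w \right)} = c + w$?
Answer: $- \frac{1364364}{506719} \approx -2.6925$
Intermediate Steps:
$\frac{4328371 + 2493449}{679 \left(-3734\right) + q{\left(1620,171 \right)}} = \frac{4328371 + 2493449}{679 \left(-3734\right) + \left(1620 + 171\right)} = \frac{6821820}{-2535386 + 1791} = \frac{6821820}{-2533595} = 6821820 \left(- \frac{1}{2533595}\right) = - \frac{1364364}{506719}$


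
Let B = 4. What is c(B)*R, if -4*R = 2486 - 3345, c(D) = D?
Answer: 859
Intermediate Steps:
R = 859/4 (R = -(2486 - 3345)/4 = -¼*(-859) = 859/4 ≈ 214.75)
c(B)*R = 4*(859/4) = 859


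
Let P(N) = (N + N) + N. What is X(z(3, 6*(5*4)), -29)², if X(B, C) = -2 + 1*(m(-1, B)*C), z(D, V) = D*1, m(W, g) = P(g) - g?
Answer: 30976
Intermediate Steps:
P(N) = 3*N (P(N) = 2*N + N = 3*N)
m(W, g) = 2*g (m(W, g) = 3*g - g = 2*g)
z(D, V) = D
X(B, C) = -2 + 2*B*C (X(B, C) = -2 + 1*((2*B)*C) = -2 + 1*(2*B*C) = -2 + 2*B*C)
X(z(3, 6*(5*4)), -29)² = (-2 + 2*3*(-29))² = (-2 - 174)² = (-176)² = 30976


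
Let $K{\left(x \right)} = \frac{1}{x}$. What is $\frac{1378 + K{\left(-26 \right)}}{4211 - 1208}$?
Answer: $\frac{3257}{7098} \approx 0.45886$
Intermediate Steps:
$\frac{1378 + K{\left(-26 \right)}}{4211 - 1208} = \frac{1378 + \frac{1}{-26}}{4211 - 1208} = \frac{1378 - \frac{1}{26}}{3003} = \frac{35827}{26} \cdot \frac{1}{3003} = \frac{3257}{7098}$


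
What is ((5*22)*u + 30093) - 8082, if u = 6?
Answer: 22671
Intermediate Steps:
((5*22)*u + 30093) - 8082 = ((5*22)*6 + 30093) - 8082 = (110*6 + 30093) - 8082 = (660 + 30093) - 8082 = 30753 - 8082 = 22671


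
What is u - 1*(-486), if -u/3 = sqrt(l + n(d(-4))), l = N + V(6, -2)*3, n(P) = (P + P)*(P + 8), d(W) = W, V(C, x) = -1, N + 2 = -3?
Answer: 486 - 6*I*sqrt(10) ≈ 486.0 - 18.974*I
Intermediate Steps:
N = -5 (N = -2 - 3 = -5)
n(P) = 2*P*(8 + P) (n(P) = (2*P)*(8 + P) = 2*P*(8 + P))
l = -8 (l = -5 - 1*3 = -5 - 3 = -8)
u = -6*I*sqrt(10) (u = -3*sqrt(-8 + 2*(-4)*(8 - 4)) = -3*sqrt(-8 + 2*(-4)*4) = -3*sqrt(-8 - 32) = -6*I*sqrt(10) ≈ -18.974*I)
u - 1*(-486) = -6*I*sqrt(10) - 1*(-486) = -6*I*sqrt(10) + 486 = 486 - 6*I*sqrt(10)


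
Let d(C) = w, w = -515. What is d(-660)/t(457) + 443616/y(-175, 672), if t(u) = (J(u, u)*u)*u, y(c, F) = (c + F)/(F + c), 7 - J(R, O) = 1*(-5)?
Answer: 1111785095293/2506188 ≈ 4.4362e+5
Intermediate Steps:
J(R, O) = 12 (J(R, O) = 7 - (-5) = 7 - 1*(-5) = 7 + 5 = 12)
d(C) = -515
y(c, F) = 1 (y(c, F) = (F + c)/(F + c) = 1)
t(u) = 12*u**2 (t(u) = (12*u)*u = 12*u**2)
d(-660)/t(457) + 443616/y(-175, 672) = -515/(12*457**2) + 443616/1 = -515/(12*208849) + 443616*1 = -515/2506188 + 443616 = 1111785095293/2506188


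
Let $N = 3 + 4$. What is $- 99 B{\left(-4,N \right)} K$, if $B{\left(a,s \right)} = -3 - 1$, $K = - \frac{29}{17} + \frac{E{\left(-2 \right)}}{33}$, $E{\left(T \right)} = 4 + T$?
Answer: $- \frac{11076}{17} \approx -651.53$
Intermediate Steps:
$N = 7$
$K = - \frac{923}{561}$ ($K = - \frac{29}{17} + \frac{4 - 2}{33} = \left(-29\right) \frac{1}{17} + 2 \cdot \frac{1}{33} = - \frac{29}{17} + \frac{2}{33} = - \frac{923}{561} \approx -1.6453$)
$B{\left(a,s \right)} = -4$
$- 99 B{\left(-4,N \right)} K = \left(-99\right) \left(-4\right) \left(- \frac{923}{561}\right) = 396 \left(- \frac{923}{561}\right) = - \frac{11076}{17}$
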